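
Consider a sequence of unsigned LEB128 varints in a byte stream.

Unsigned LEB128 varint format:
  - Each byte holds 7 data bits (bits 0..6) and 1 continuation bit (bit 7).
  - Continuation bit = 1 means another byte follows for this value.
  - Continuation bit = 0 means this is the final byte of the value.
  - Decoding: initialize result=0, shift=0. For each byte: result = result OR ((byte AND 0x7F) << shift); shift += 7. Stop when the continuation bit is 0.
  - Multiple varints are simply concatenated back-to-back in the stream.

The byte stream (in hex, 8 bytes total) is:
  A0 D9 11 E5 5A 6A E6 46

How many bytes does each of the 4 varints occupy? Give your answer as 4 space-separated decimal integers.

Answer: 3 2 1 2

Derivation:
  byte[0]=0xA0 cont=1 payload=0x20=32: acc |= 32<<0 -> acc=32 shift=7
  byte[1]=0xD9 cont=1 payload=0x59=89: acc |= 89<<7 -> acc=11424 shift=14
  byte[2]=0x11 cont=0 payload=0x11=17: acc |= 17<<14 -> acc=289952 shift=21 [end]
Varint 1: bytes[0:3] = A0 D9 11 -> value 289952 (3 byte(s))
  byte[3]=0xE5 cont=1 payload=0x65=101: acc |= 101<<0 -> acc=101 shift=7
  byte[4]=0x5A cont=0 payload=0x5A=90: acc |= 90<<7 -> acc=11621 shift=14 [end]
Varint 2: bytes[3:5] = E5 5A -> value 11621 (2 byte(s))
  byte[5]=0x6A cont=0 payload=0x6A=106: acc |= 106<<0 -> acc=106 shift=7 [end]
Varint 3: bytes[5:6] = 6A -> value 106 (1 byte(s))
  byte[6]=0xE6 cont=1 payload=0x66=102: acc |= 102<<0 -> acc=102 shift=7
  byte[7]=0x46 cont=0 payload=0x46=70: acc |= 70<<7 -> acc=9062 shift=14 [end]
Varint 4: bytes[6:8] = E6 46 -> value 9062 (2 byte(s))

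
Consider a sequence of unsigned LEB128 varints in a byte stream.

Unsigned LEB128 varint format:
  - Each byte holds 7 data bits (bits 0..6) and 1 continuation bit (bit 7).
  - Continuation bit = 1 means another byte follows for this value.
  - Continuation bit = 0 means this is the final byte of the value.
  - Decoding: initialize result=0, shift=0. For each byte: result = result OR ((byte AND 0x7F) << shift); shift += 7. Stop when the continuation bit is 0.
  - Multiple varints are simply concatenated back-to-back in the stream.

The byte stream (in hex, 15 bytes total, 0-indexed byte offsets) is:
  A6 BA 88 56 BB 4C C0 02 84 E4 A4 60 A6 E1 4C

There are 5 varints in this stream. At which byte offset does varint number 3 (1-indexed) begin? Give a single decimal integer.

  byte[0]=0xA6 cont=1 payload=0x26=38: acc |= 38<<0 -> acc=38 shift=7
  byte[1]=0xBA cont=1 payload=0x3A=58: acc |= 58<<7 -> acc=7462 shift=14
  byte[2]=0x88 cont=1 payload=0x08=8: acc |= 8<<14 -> acc=138534 shift=21
  byte[3]=0x56 cont=0 payload=0x56=86: acc |= 86<<21 -> acc=180493606 shift=28 [end]
Varint 1: bytes[0:4] = A6 BA 88 56 -> value 180493606 (4 byte(s))
  byte[4]=0xBB cont=1 payload=0x3B=59: acc |= 59<<0 -> acc=59 shift=7
  byte[5]=0x4C cont=0 payload=0x4C=76: acc |= 76<<7 -> acc=9787 shift=14 [end]
Varint 2: bytes[4:6] = BB 4C -> value 9787 (2 byte(s))
  byte[6]=0xC0 cont=1 payload=0x40=64: acc |= 64<<0 -> acc=64 shift=7
  byte[7]=0x02 cont=0 payload=0x02=2: acc |= 2<<7 -> acc=320 shift=14 [end]
Varint 3: bytes[6:8] = C0 02 -> value 320 (2 byte(s))
  byte[8]=0x84 cont=1 payload=0x04=4: acc |= 4<<0 -> acc=4 shift=7
  byte[9]=0xE4 cont=1 payload=0x64=100: acc |= 100<<7 -> acc=12804 shift=14
  byte[10]=0xA4 cont=1 payload=0x24=36: acc |= 36<<14 -> acc=602628 shift=21
  byte[11]=0x60 cont=0 payload=0x60=96: acc |= 96<<21 -> acc=201929220 shift=28 [end]
Varint 4: bytes[8:12] = 84 E4 A4 60 -> value 201929220 (4 byte(s))
  byte[12]=0xA6 cont=1 payload=0x26=38: acc |= 38<<0 -> acc=38 shift=7
  byte[13]=0xE1 cont=1 payload=0x61=97: acc |= 97<<7 -> acc=12454 shift=14
  byte[14]=0x4C cont=0 payload=0x4C=76: acc |= 76<<14 -> acc=1257638 shift=21 [end]
Varint 5: bytes[12:15] = A6 E1 4C -> value 1257638 (3 byte(s))

Answer: 6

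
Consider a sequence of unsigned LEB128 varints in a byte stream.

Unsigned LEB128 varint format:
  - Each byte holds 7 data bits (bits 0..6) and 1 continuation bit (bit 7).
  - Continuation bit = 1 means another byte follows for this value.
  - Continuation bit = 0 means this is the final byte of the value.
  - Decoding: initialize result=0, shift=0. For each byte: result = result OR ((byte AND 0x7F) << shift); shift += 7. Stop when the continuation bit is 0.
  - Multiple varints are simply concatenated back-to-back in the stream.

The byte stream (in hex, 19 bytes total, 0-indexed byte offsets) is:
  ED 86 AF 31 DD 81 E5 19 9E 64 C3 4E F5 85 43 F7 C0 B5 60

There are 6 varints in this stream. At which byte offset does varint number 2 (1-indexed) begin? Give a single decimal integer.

Answer: 4

Derivation:
  byte[0]=0xED cont=1 payload=0x6D=109: acc |= 109<<0 -> acc=109 shift=7
  byte[1]=0x86 cont=1 payload=0x06=6: acc |= 6<<7 -> acc=877 shift=14
  byte[2]=0xAF cont=1 payload=0x2F=47: acc |= 47<<14 -> acc=770925 shift=21
  byte[3]=0x31 cont=0 payload=0x31=49: acc |= 49<<21 -> acc=103531373 shift=28 [end]
Varint 1: bytes[0:4] = ED 86 AF 31 -> value 103531373 (4 byte(s))
  byte[4]=0xDD cont=1 payload=0x5D=93: acc |= 93<<0 -> acc=93 shift=7
  byte[5]=0x81 cont=1 payload=0x01=1: acc |= 1<<7 -> acc=221 shift=14
  byte[6]=0xE5 cont=1 payload=0x65=101: acc |= 101<<14 -> acc=1655005 shift=21
  byte[7]=0x19 cont=0 payload=0x19=25: acc |= 25<<21 -> acc=54083805 shift=28 [end]
Varint 2: bytes[4:8] = DD 81 E5 19 -> value 54083805 (4 byte(s))
  byte[8]=0x9E cont=1 payload=0x1E=30: acc |= 30<<0 -> acc=30 shift=7
  byte[9]=0x64 cont=0 payload=0x64=100: acc |= 100<<7 -> acc=12830 shift=14 [end]
Varint 3: bytes[8:10] = 9E 64 -> value 12830 (2 byte(s))
  byte[10]=0xC3 cont=1 payload=0x43=67: acc |= 67<<0 -> acc=67 shift=7
  byte[11]=0x4E cont=0 payload=0x4E=78: acc |= 78<<7 -> acc=10051 shift=14 [end]
Varint 4: bytes[10:12] = C3 4E -> value 10051 (2 byte(s))
  byte[12]=0xF5 cont=1 payload=0x75=117: acc |= 117<<0 -> acc=117 shift=7
  byte[13]=0x85 cont=1 payload=0x05=5: acc |= 5<<7 -> acc=757 shift=14
  byte[14]=0x43 cont=0 payload=0x43=67: acc |= 67<<14 -> acc=1098485 shift=21 [end]
Varint 5: bytes[12:15] = F5 85 43 -> value 1098485 (3 byte(s))
  byte[15]=0xF7 cont=1 payload=0x77=119: acc |= 119<<0 -> acc=119 shift=7
  byte[16]=0xC0 cont=1 payload=0x40=64: acc |= 64<<7 -> acc=8311 shift=14
  byte[17]=0xB5 cont=1 payload=0x35=53: acc |= 53<<14 -> acc=876663 shift=21
  byte[18]=0x60 cont=0 payload=0x60=96: acc |= 96<<21 -> acc=202203255 shift=28 [end]
Varint 6: bytes[15:19] = F7 C0 B5 60 -> value 202203255 (4 byte(s))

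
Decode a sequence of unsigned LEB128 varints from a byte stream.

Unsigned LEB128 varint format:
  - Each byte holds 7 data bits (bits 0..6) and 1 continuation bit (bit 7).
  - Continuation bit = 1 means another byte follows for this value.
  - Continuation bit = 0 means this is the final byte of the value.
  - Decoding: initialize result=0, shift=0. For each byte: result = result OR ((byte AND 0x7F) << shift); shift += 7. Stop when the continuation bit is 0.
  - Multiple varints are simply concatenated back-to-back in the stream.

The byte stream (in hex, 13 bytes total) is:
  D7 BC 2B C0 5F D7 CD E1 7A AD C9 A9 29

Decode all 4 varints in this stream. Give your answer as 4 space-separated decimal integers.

Answer: 712279 12224 257451735 86664365

Derivation:
  byte[0]=0xD7 cont=1 payload=0x57=87: acc |= 87<<0 -> acc=87 shift=7
  byte[1]=0xBC cont=1 payload=0x3C=60: acc |= 60<<7 -> acc=7767 shift=14
  byte[2]=0x2B cont=0 payload=0x2B=43: acc |= 43<<14 -> acc=712279 shift=21 [end]
Varint 1: bytes[0:3] = D7 BC 2B -> value 712279 (3 byte(s))
  byte[3]=0xC0 cont=1 payload=0x40=64: acc |= 64<<0 -> acc=64 shift=7
  byte[4]=0x5F cont=0 payload=0x5F=95: acc |= 95<<7 -> acc=12224 shift=14 [end]
Varint 2: bytes[3:5] = C0 5F -> value 12224 (2 byte(s))
  byte[5]=0xD7 cont=1 payload=0x57=87: acc |= 87<<0 -> acc=87 shift=7
  byte[6]=0xCD cont=1 payload=0x4D=77: acc |= 77<<7 -> acc=9943 shift=14
  byte[7]=0xE1 cont=1 payload=0x61=97: acc |= 97<<14 -> acc=1599191 shift=21
  byte[8]=0x7A cont=0 payload=0x7A=122: acc |= 122<<21 -> acc=257451735 shift=28 [end]
Varint 3: bytes[5:9] = D7 CD E1 7A -> value 257451735 (4 byte(s))
  byte[9]=0xAD cont=1 payload=0x2D=45: acc |= 45<<0 -> acc=45 shift=7
  byte[10]=0xC9 cont=1 payload=0x49=73: acc |= 73<<7 -> acc=9389 shift=14
  byte[11]=0xA9 cont=1 payload=0x29=41: acc |= 41<<14 -> acc=681133 shift=21
  byte[12]=0x29 cont=0 payload=0x29=41: acc |= 41<<21 -> acc=86664365 shift=28 [end]
Varint 4: bytes[9:13] = AD C9 A9 29 -> value 86664365 (4 byte(s))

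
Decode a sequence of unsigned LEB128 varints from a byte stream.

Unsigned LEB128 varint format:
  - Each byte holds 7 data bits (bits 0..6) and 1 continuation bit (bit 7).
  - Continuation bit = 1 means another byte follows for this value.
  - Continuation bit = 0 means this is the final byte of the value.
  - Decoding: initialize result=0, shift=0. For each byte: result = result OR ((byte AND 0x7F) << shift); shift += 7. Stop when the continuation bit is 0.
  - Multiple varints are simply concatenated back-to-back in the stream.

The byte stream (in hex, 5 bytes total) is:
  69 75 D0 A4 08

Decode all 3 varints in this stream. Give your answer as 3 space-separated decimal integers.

Answer: 105 117 135760

Derivation:
  byte[0]=0x69 cont=0 payload=0x69=105: acc |= 105<<0 -> acc=105 shift=7 [end]
Varint 1: bytes[0:1] = 69 -> value 105 (1 byte(s))
  byte[1]=0x75 cont=0 payload=0x75=117: acc |= 117<<0 -> acc=117 shift=7 [end]
Varint 2: bytes[1:2] = 75 -> value 117 (1 byte(s))
  byte[2]=0xD0 cont=1 payload=0x50=80: acc |= 80<<0 -> acc=80 shift=7
  byte[3]=0xA4 cont=1 payload=0x24=36: acc |= 36<<7 -> acc=4688 shift=14
  byte[4]=0x08 cont=0 payload=0x08=8: acc |= 8<<14 -> acc=135760 shift=21 [end]
Varint 3: bytes[2:5] = D0 A4 08 -> value 135760 (3 byte(s))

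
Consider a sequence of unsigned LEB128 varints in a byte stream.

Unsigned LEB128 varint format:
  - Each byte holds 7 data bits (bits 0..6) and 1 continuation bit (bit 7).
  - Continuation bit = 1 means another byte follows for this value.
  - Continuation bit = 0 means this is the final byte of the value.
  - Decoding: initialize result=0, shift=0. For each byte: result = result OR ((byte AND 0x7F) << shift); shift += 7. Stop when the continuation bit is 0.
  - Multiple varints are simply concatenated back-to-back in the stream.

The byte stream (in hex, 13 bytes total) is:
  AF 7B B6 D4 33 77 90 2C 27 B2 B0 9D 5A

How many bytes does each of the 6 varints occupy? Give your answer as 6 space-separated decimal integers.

  byte[0]=0xAF cont=1 payload=0x2F=47: acc |= 47<<0 -> acc=47 shift=7
  byte[1]=0x7B cont=0 payload=0x7B=123: acc |= 123<<7 -> acc=15791 shift=14 [end]
Varint 1: bytes[0:2] = AF 7B -> value 15791 (2 byte(s))
  byte[2]=0xB6 cont=1 payload=0x36=54: acc |= 54<<0 -> acc=54 shift=7
  byte[3]=0xD4 cont=1 payload=0x54=84: acc |= 84<<7 -> acc=10806 shift=14
  byte[4]=0x33 cont=0 payload=0x33=51: acc |= 51<<14 -> acc=846390 shift=21 [end]
Varint 2: bytes[2:5] = B6 D4 33 -> value 846390 (3 byte(s))
  byte[5]=0x77 cont=0 payload=0x77=119: acc |= 119<<0 -> acc=119 shift=7 [end]
Varint 3: bytes[5:6] = 77 -> value 119 (1 byte(s))
  byte[6]=0x90 cont=1 payload=0x10=16: acc |= 16<<0 -> acc=16 shift=7
  byte[7]=0x2C cont=0 payload=0x2C=44: acc |= 44<<7 -> acc=5648 shift=14 [end]
Varint 4: bytes[6:8] = 90 2C -> value 5648 (2 byte(s))
  byte[8]=0x27 cont=0 payload=0x27=39: acc |= 39<<0 -> acc=39 shift=7 [end]
Varint 5: bytes[8:9] = 27 -> value 39 (1 byte(s))
  byte[9]=0xB2 cont=1 payload=0x32=50: acc |= 50<<0 -> acc=50 shift=7
  byte[10]=0xB0 cont=1 payload=0x30=48: acc |= 48<<7 -> acc=6194 shift=14
  byte[11]=0x9D cont=1 payload=0x1D=29: acc |= 29<<14 -> acc=481330 shift=21
  byte[12]=0x5A cont=0 payload=0x5A=90: acc |= 90<<21 -> acc=189225010 shift=28 [end]
Varint 6: bytes[9:13] = B2 B0 9D 5A -> value 189225010 (4 byte(s))

Answer: 2 3 1 2 1 4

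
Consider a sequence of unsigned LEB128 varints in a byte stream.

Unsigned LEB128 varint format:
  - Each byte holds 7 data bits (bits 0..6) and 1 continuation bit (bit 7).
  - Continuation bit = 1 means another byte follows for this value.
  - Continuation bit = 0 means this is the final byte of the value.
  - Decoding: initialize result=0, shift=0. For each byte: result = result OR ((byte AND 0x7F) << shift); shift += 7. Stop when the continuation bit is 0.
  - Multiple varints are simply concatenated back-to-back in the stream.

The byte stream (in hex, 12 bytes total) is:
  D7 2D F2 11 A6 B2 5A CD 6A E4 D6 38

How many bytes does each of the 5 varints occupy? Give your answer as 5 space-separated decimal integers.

Answer: 2 2 3 2 3

Derivation:
  byte[0]=0xD7 cont=1 payload=0x57=87: acc |= 87<<0 -> acc=87 shift=7
  byte[1]=0x2D cont=0 payload=0x2D=45: acc |= 45<<7 -> acc=5847 shift=14 [end]
Varint 1: bytes[0:2] = D7 2D -> value 5847 (2 byte(s))
  byte[2]=0xF2 cont=1 payload=0x72=114: acc |= 114<<0 -> acc=114 shift=7
  byte[3]=0x11 cont=0 payload=0x11=17: acc |= 17<<7 -> acc=2290 shift=14 [end]
Varint 2: bytes[2:4] = F2 11 -> value 2290 (2 byte(s))
  byte[4]=0xA6 cont=1 payload=0x26=38: acc |= 38<<0 -> acc=38 shift=7
  byte[5]=0xB2 cont=1 payload=0x32=50: acc |= 50<<7 -> acc=6438 shift=14
  byte[6]=0x5A cont=0 payload=0x5A=90: acc |= 90<<14 -> acc=1480998 shift=21 [end]
Varint 3: bytes[4:7] = A6 B2 5A -> value 1480998 (3 byte(s))
  byte[7]=0xCD cont=1 payload=0x4D=77: acc |= 77<<0 -> acc=77 shift=7
  byte[8]=0x6A cont=0 payload=0x6A=106: acc |= 106<<7 -> acc=13645 shift=14 [end]
Varint 4: bytes[7:9] = CD 6A -> value 13645 (2 byte(s))
  byte[9]=0xE4 cont=1 payload=0x64=100: acc |= 100<<0 -> acc=100 shift=7
  byte[10]=0xD6 cont=1 payload=0x56=86: acc |= 86<<7 -> acc=11108 shift=14
  byte[11]=0x38 cont=0 payload=0x38=56: acc |= 56<<14 -> acc=928612 shift=21 [end]
Varint 5: bytes[9:12] = E4 D6 38 -> value 928612 (3 byte(s))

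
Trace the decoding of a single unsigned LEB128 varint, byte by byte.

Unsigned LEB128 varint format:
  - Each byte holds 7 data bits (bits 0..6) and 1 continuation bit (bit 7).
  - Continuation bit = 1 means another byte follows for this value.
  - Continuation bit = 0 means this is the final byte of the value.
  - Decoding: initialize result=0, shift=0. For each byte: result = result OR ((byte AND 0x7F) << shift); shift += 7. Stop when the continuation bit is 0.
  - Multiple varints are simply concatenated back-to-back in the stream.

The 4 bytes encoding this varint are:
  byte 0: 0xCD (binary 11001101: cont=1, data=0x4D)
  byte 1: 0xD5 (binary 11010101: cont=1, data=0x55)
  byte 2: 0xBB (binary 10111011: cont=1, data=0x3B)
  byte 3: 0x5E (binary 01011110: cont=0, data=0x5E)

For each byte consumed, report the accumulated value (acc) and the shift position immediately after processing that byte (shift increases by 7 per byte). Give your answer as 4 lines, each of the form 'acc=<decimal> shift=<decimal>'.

Answer: acc=77 shift=7
acc=10957 shift=14
acc=977613 shift=21
acc=198109901 shift=28

Derivation:
byte 0=0xCD: payload=0x4D=77, contrib = 77<<0 = 77; acc -> 77, shift -> 7
byte 1=0xD5: payload=0x55=85, contrib = 85<<7 = 10880; acc -> 10957, shift -> 14
byte 2=0xBB: payload=0x3B=59, contrib = 59<<14 = 966656; acc -> 977613, shift -> 21
byte 3=0x5E: payload=0x5E=94, contrib = 94<<21 = 197132288; acc -> 198109901, shift -> 28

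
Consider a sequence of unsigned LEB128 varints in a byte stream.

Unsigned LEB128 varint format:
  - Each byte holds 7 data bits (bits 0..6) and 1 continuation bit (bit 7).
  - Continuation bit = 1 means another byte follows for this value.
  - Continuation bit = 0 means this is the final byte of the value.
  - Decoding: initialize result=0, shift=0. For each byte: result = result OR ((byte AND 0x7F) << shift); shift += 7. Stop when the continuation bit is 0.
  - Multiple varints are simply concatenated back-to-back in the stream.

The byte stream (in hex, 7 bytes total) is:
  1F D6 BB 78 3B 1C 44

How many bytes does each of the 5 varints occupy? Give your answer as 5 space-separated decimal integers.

  byte[0]=0x1F cont=0 payload=0x1F=31: acc |= 31<<0 -> acc=31 shift=7 [end]
Varint 1: bytes[0:1] = 1F -> value 31 (1 byte(s))
  byte[1]=0xD6 cont=1 payload=0x56=86: acc |= 86<<0 -> acc=86 shift=7
  byte[2]=0xBB cont=1 payload=0x3B=59: acc |= 59<<7 -> acc=7638 shift=14
  byte[3]=0x78 cont=0 payload=0x78=120: acc |= 120<<14 -> acc=1973718 shift=21 [end]
Varint 2: bytes[1:4] = D6 BB 78 -> value 1973718 (3 byte(s))
  byte[4]=0x3B cont=0 payload=0x3B=59: acc |= 59<<0 -> acc=59 shift=7 [end]
Varint 3: bytes[4:5] = 3B -> value 59 (1 byte(s))
  byte[5]=0x1C cont=0 payload=0x1C=28: acc |= 28<<0 -> acc=28 shift=7 [end]
Varint 4: bytes[5:6] = 1C -> value 28 (1 byte(s))
  byte[6]=0x44 cont=0 payload=0x44=68: acc |= 68<<0 -> acc=68 shift=7 [end]
Varint 5: bytes[6:7] = 44 -> value 68 (1 byte(s))

Answer: 1 3 1 1 1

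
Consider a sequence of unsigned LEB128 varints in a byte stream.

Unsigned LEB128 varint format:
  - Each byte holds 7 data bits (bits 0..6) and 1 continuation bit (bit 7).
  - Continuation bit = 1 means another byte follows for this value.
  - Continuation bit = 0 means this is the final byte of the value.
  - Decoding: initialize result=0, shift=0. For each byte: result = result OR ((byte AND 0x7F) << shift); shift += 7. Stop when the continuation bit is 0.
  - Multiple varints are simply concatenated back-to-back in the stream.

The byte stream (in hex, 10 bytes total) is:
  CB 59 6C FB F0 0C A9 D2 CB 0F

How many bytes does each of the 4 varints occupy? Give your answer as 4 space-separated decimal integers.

Answer: 2 1 3 4

Derivation:
  byte[0]=0xCB cont=1 payload=0x4B=75: acc |= 75<<0 -> acc=75 shift=7
  byte[1]=0x59 cont=0 payload=0x59=89: acc |= 89<<7 -> acc=11467 shift=14 [end]
Varint 1: bytes[0:2] = CB 59 -> value 11467 (2 byte(s))
  byte[2]=0x6C cont=0 payload=0x6C=108: acc |= 108<<0 -> acc=108 shift=7 [end]
Varint 2: bytes[2:3] = 6C -> value 108 (1 byte(s))
  byte[3]=0xFB cont=1 payload=0x7B=123: acc |= 123<<0 -> acc=123 shift=7
  byte[4]=0xF0 cont=1 payload=0x70=112: acc |= 112<<7 -> acc=14459 shift=14
  byte[5]=0x0C cont=0 payload=0x0C=12: acc |= 12<<14 -> acc=211067 shift=21 [end]
Varint 3: bytes[3:6] = FB F0 0C -> value 211067 (3 byte(s))
  byte[6]=0xA9 cont=1 payload=0x29=41: acc |= 41<<0 -> acc=41 shift=7
  byte[7]=0xD2 cont=1 payload=0x52=82: acc |= 82<<7 -> acc=10537 shift=14
  byte[8]=0xCB cont=1 payload=0x4B=75: acc |= 75<<14 -> acc=1239337 shift=21
  byte[9]=0x0F cont=0 payload=0x0F=15: acc |= 15<<21 -> acc=32696617 shift=28 [end]
Varint 4: bytes[6:10] = A9 D2 CB 0F -> value 32696617 (4 byte(s))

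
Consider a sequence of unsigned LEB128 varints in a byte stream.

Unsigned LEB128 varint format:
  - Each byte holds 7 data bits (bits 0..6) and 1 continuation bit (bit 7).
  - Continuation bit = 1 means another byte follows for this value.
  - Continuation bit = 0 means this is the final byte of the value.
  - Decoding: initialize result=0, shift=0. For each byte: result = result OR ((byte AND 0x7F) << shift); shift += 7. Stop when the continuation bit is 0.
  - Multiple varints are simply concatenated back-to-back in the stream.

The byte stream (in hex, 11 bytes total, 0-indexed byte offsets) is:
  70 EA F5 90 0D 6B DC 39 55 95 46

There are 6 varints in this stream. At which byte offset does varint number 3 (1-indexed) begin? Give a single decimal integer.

  byte[0]=0x70 cont=0 payload=0x70=112: acc |= 112<<0 -> acc=112 shift=7 [end]
Varint 1: bytes[0:1] = 70 -> value 112 (1 byte(s))
  byte[1]=0xEA cont=1 payload=0x6A=106: acc |= 106<<0 -> acc=106 shift=7
  byte[2]=0xF5 cont=1 payload=0x75=117: acc |= 117<<7 -> acc=15082 shift=14
  byte[3]=0x90 cont=1 payload=0x10=16: acc |= 16<<14 -> acc=277226 shift=21
  byte[4]=0x0D cont=0 payload=0x0D=13: acc |= 13<<21 -> acc=27540202 shift=28 [end]
Varint 2: bytes[1:5] = EA F5 90 0D -> value 27540202 (4 byte(s))
  byte[5]=0x6B cont=0 payload=0x6B=107: acc |= 107<<0 -> acc=107 shift=7 [end]
Varint 3: bytes[5:6] = 6B -> value 107 (1 byte(s))
  byte[6]=0xDC cont=1 payload=0x5C=92: acc |= 92<<0 -> acc=92 shift=7
  byte[7]=0x39 cont=0 payload=0x39=57: acc |= 57<<7 -> acc=7388 shift=14 [end]
Varint 4: bytes[6:8] = DC 39 -> value 7388 (2 byte(s))
  byte[8]=0x55 cont=0 payload=0x55=85: acc |= 85<<0 -> acc=85 shift=7 [end]
Varint 5: bytes[8:9] = 55 -> value 85 (1 byte(s))
  byte[9]=0x95 cont=1 payload=0x15=21: acc |= 21<<0 -> acc=21 shift=7
  byte[10]=0x46 cont=0 payload=0x46=70: acc |= 70<<7 -> acc=8981 shift=14 [end]
Varint 6: bytes[9:11] = 95 46 -> value 8981 (2 byte(s))

Answer: 5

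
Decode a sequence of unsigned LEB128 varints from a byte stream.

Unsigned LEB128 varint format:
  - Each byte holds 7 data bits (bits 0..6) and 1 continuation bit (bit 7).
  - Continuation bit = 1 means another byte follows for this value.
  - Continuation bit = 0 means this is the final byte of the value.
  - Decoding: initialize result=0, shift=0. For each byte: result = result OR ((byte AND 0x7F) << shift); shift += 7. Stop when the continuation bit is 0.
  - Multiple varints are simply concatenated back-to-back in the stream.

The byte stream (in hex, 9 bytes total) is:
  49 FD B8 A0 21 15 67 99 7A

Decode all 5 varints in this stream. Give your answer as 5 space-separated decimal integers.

  byte[0]=0x49 cont=0 payload=0x49=73: acc |= 73<<0 -> acc=73 shift=7 [end]
Varint 1: bytes[0:1] = 49 -> value 73 (1 byte(s))
  byte[1]=0xFD cont=1 payload=0x7D=125: acc |= 125<<0 -> acc=125 shift=7
  byte[2]=0xB8 cont=1 payload=0x38=56: acc |= 56<<7 -> acc=7293 shift=14
  byte[3]=0xA0 cont=1 payload=0x20=32: acc |= 32<<14 -> acc=531581 shift=21
  byte[4]=0x21 cont=0 payload=0x21=33: acc |= 33<<21 -> acc=69737597 shift=28 [end]
Varint 2: bytes[1:5] = FD B8 A0 21 -> value 69737597 (4 byte(s))
  byte[5]=0x15 cont=0 payload=0x15=21: acc |= 21<<0 -> acc=21 shift=7 [end]
Varint 3: bytes[5:6] = 15 -> value 21 (1 byte(s))
  byte[6]=0x67 cont=0 payload=0x67=103: acc |= 103<<0 -> acc=103 shift=7 [end]
Varint 4: bytes[6:7] = 67 -> value 103 (1 byte(s))
  byte[7]=0x99 cont=1 payload=0x19=25: acc |= 25<<0 -> acc=25 shift=7
  byte[8]=0x7A cont=0 payload=0x7A=122: acc |= 122<<7 -> acc=15641 shift=14 [end]
Varint 5: bytes[7:9] = 99 7A -> value 15641 (2 byte(s))

Answer: 73 69737597 21 103 15641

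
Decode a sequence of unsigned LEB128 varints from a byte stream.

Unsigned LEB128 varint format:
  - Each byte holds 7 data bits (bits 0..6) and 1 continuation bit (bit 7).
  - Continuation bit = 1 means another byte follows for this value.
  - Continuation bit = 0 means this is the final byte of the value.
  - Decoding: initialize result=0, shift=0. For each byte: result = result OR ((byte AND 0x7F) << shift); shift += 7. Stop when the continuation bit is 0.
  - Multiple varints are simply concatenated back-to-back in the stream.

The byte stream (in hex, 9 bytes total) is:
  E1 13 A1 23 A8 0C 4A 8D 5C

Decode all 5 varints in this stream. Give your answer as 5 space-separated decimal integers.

  byte[0]=0xE1 cont=1 payload=0x61=97: acc |= 97<<0 -> acc=97 shift=7
  byte[1]=0x13 cont=0 payload=0x13=19: acc |= 19<<7 -> acc=2529 shift=14 [end]
Varint 1: bytes[0:2] = E1 13 -> value 2529 (2 byte(s))
  byte[2]=0xA1 cont=1 payload=0x21=33: acc |= 33<<0 -> acc=33 shift=7
  byte[3]=0x23 cont=0 payload=0x23=35: acc |= 35<<7 -> acc=4513 shift=14 [end]
Varint 2: bytes[2:4] = A1 23 -> value 4513 (2 byte(s))
  byte[4]=0xA8 cont=1 payload=0x28=40: acc |= 40<<0 -> acc=40 shift=7
  byte[5]=0x0C cont=0 payload=0x0C=12: acc |= 12<<7 -> acc=1576 shift=14 [end]
Varint 3: bytes[4:6] = A8 0C -> value 1576 (2 byte(s))
  byte[6]=0x4A cont=0 payload=0x4A=74: acc |= 74<<0 -> acc=74 shift=7 [end]
Varint 4: bytes[6:7] = 4A -> value 74 (1 byte(s))
  byte[7]=0x8D cont=1 payload=0x0D=13: acc |= 13<<0 -> acc=13 shift=7
  byte[8]=0x5C cont=0 payload=0x5C=92: acc |= 92<<7 -> acc=11789 shift=14 [end]
Varint 5: bytes[7:9] = 8D 5C -> value 11789 (2 byte(s))

Answer: 2529 4513 1576 74 11789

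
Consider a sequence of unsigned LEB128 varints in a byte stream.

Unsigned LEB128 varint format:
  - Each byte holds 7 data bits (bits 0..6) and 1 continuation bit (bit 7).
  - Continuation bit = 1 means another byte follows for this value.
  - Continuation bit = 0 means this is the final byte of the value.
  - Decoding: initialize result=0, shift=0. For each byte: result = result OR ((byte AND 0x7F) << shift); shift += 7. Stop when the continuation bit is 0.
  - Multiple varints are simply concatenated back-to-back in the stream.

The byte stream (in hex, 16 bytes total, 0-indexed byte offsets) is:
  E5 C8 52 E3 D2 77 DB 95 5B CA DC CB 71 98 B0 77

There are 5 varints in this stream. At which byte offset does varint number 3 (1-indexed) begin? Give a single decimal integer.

  byte[0]=0xE5 cont=1 payload=0x65=101: acc |= 101<<0 -> acc=101 shift=7
  byte[1]=0xC8 cont=1 payload=0x48=72: acc |= 72<<7 -> acc=9317 shift=14
  byte[2]=0x52 cont=0 payload=0x52=82: acc |= 82<<14 -> acc=1352805 shift=21 [end]
Varint 1: bytes[0:3] = E5 C8 52 -> value 1352805 (3 byte(s))
  byte[3]=0xE3 cont=1 payload=0x63=99: acc |= 99<<0 -> acc=99 shift=7
  byte[4]=0xD2 cont=1 payload=0x52=82: acc |= 82<<7 -> acc=10595 shift=14
  byte[5]=0x77 cont=0 payload=0x77=119: acc |= 119<<14 -> acc=1960291 shift=21 [end]
Varint 2: bytes[3:6] = E3 D2 77 -> value 1960291 (3 byte(s))
  byte[6]=0xDB cont=1 payload=0x5B=91: acc |= 91<<0 -> acc=91 shift=7
  byte[7]=0x95 cont=1 payload=0x15=21: acc |= 21<<7 -> acc=2779 shift=14
  byte[8]=0x5B cont=0 payload=0x5B=91: acc |= 91<<14 -> acc=1493723 shift=21 [end]
Varint 3: bytes[6:9] = DB 95 5B -> value 1493723 (3 byte(s))
  byte[9]=0xCA cont=1 payload=0x4A=74: acc |= 74<<0 -> acc=74 shift=7
  byte[10]=0xDC cont=1 payload=0x5C=92: acc |= 92<<7 -> acc=11850 shift=14
  byte[11]=0xCB cont=1 payload=0x4B=75: acc |= 75<<14 -> acc=1240650 shift=21
  byte[12]=0x71 cont=0 payload=0x71=113: acc |= 113<<21 -> acc=238218826 shift=28 [end]
Varint 4: bytes[9:13] = CA DC CB 71 -> value 238218826 (4 byte(s))
  byte[13]=0x98 cont=1 payload=0x18=24: acc |= 24<<0 -> acc=24 shift=7
  byte[14]=0xB0 cont=1 payload=0x30=48: acc |= 48<<7 -> acc=6168 shift=14
  byte[15]=0x77 cont=0 payload=0x77=119: acc |= 119<<14 -> acc=1955864 shift=21 [end]
Varint 5: bytes[13:16] = 98 B0 77 -> value 1955864 (3 byte(s))

Answer: 6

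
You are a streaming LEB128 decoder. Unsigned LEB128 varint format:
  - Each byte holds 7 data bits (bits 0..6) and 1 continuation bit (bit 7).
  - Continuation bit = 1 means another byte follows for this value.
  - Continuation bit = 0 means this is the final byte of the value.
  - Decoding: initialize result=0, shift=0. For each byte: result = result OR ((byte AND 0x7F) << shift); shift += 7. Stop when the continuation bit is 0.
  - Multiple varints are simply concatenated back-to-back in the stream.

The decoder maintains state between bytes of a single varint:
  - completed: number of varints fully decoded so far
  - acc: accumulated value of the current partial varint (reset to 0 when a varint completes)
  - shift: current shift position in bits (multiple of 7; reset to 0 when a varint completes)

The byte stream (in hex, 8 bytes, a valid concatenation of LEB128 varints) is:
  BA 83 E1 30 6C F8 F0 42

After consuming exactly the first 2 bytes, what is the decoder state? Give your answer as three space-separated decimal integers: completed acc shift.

byte[0]=0xBA cont=1 payload=0x3A: acc |= 58<<0 -> completed=0 acc=58 shift=7
byte[1]=0x83 cont=1 payload=0x03: acc |= 3<<7 -> completed=0 acc=442 shift=14

Answer: 0 442 14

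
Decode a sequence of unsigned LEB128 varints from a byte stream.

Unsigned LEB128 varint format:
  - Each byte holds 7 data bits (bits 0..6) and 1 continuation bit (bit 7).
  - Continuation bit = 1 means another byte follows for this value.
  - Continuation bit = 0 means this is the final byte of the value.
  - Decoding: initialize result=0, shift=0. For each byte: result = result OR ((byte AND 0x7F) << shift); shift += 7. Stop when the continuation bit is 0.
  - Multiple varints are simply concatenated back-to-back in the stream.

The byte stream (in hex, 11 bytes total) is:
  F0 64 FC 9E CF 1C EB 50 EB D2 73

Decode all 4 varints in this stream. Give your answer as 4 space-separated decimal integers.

Answer: 12912 60018556 10347 1894763

Derivation:
  byte[0]=0xF0 cont=1 payload=0x70=112: acc |= 112<<0 -> acc=112 shift=7
  byte[1]=0x64 cont=0 payload=0x64=100: acc |= 100<<7 -> acc=12912 shift=14 [end]
Varint 1: bytes[0:2] = F0 64 -> value 12912 (2 byte(s))
  byte[2]=0xFC cont=1 payload=0x7C=124: acc |= 124<<0 -> acc=124 shift=7
  byte[3]=0x9E cont=1 payload=0x1E=30: acc |= 30<<7 -> acc=3964 shift=14
  byte[4]=0xCF cont=1 payload=0x4F=79: acc |= 79<<14 -> acc=1298300 shift=21
  byte[5]=0x1C cont=0 payload=0x1C=28: acc |= 28<<21 -> acc=60018556 shift=28 [end]
Varint 2: bytes[2:6] = FC 9E CF 1C -> value 60018556 (4 byte(s))
  byte[6]=0xEB cont=1 payload=0x6B=107: acc |= 107<<0 -> acc=107 shift=7
  byte[7]=0x50 cont=0 payload=0x50=80: acc |= 80<<7 -> acc=10347 shift=14 [end]
Varint 3: bytes[6:8] = EB 50 -> value 10347 (2 byte(s))
  byte[8]=0xEB cont=1 payload=0x6B=107: acc |= 107<<0 -> acc=107 shift=7
  byte[9]=0xD2 cont=1 payload=0x52=82: acc |= 82<<7 -> acc=10603 shift=14
  byte[10]=0x73 cont=0 payload=0x73=115: acc |= 115<<14 -> acc=1894763 shift=21 [end]
Varint 4: bytes[8:11] = EB D2 73 -> value 1894763 (3 byte(s))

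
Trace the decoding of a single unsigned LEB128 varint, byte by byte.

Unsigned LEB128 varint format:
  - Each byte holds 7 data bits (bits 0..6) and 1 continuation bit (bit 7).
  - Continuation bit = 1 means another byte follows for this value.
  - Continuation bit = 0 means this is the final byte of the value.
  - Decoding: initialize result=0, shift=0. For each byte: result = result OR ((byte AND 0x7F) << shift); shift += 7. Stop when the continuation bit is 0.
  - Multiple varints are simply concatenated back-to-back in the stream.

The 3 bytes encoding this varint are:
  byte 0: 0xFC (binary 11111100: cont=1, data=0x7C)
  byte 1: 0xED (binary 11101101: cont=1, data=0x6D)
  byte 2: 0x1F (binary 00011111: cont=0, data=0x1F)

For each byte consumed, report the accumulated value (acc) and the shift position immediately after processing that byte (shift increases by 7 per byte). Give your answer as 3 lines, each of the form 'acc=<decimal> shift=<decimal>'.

Answer: acc=124 shift=7
acc=14076 shift=14
acc=521980 shift=21

Derivation:
byte 0=0xFC: payload=0x7C=124, contrib = 124<<0 = 124; acc -> 124, shift -> 7
byte 1=0xED: payload=0x6D=109, contrib = 109<<7 = 13952; acc -> 14076, shift -> 14
byte 2=0x1F: payload=0x1F=31, contrib = 31<<14 = 507904; acc -> 521980, shift -> 21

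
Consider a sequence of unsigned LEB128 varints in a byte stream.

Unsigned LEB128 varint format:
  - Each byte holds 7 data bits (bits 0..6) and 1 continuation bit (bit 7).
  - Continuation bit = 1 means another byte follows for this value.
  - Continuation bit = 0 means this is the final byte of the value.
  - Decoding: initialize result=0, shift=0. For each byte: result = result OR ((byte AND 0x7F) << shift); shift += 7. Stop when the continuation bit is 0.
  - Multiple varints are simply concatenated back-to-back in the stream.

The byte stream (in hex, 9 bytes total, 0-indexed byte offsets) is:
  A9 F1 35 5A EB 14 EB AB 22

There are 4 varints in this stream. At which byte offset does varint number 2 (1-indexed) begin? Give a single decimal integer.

  byte[0]=0xA9 cont=1 payload=0x29=41: acc |= 41<<0 -> acc=41 shift=7
  byte[1]=0xF1 cont=1 payload=0x71=113: acc |= 113<<7 -> acc=14505 shift=14
  byte[2]=0x35 cont=0 payload=0x35=53: acc |= 53<<14 -> acc=882857 shift=21 [end]
Varint 1: bytes[0:3] = A9 F1 35 -> value 882857 (3 byte(s))
  byte[3]=0x5A cont=0 payload=0x5A=90: acc |= 90<<0 -> acc=90 shift=7 [end]
Varint 2: bytes[3:4] = 5A -> value 90 (1 byte(s))
  byte[4]=0xEB cont=1 payload=0x6B=107: acc |= 107<<0 -> acc=107 shift=7
  byte[5]=0x14 cont=0 payload=0x14=20: acc |= 20<<7 -> acc=2667 shift=14 [end]
Varint 3: bytes[4:6] = EB 14 -> value 2667 (2 byte(s))
  byte[6]=0xEB cont=1 payload=0x6B=107: acc |= 107<<0 -> acc=107 shift=7
  byte[7]=0xAB cont=1 payload=0x2B=43: acc |= 43<<7 -> acc=5611 shift=14
  byte[8]=0x22 cont=0 payload=0x22=34: acc |= 34<<14 -> acc=562667 shift=21 [end]
Varint 4: bytes[6:9] = EB AB 22 -> value 562667 (3 byte(s))

Answer: 3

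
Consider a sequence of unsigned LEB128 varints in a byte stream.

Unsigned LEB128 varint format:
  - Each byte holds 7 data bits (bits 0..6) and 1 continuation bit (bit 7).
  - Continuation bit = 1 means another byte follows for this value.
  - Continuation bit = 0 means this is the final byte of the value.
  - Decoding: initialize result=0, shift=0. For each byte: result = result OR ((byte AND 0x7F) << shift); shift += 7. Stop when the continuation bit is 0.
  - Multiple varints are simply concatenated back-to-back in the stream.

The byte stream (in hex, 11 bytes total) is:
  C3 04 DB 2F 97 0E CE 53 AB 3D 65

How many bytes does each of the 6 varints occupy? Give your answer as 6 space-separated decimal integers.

Answer: 2 2 2 2 2 1

Derivation:
  byte[0]=0xC3 cont=1 payload=0x43=67: acc |= 67<<0 -> acc=67 shift=7
  byte[1]=0x04 cont=0 payload=0x04=4: acc |= 4<<7 -> acc=579 shift=14 [end]
Varint 1: bytes[0:2] = C3 04 -> value 579 (2 byte(s))
  byte[2]=0xDB cont=1 payload=0x5B=91: acc |= 91<<0 -> acc=91 shift=7
  byte[3]=0x2F cont=0 payload=0x2F=47: acc |= 47<<7 -> acc=6107 shift=14 [end]
Varint 2: bytes[2:4] = DB 2F -> value 6107 (2 byte(s))
  byte[4]=0x97 cont=1 payload=0x17=23: acc |= 23<<0 -> acc=23 shift=7
  byte[5]=0x0E cont=0 payload=0x0E=14: acc |= 14<<7 -> acc=1815 shift=14 [end]
Varint 3: bytes[4:6] = 97 0E -> value 1815 (2 byte(s))
  byte[6]=0xCE cont=1 payload=0x4E=78: acc |= 78<<0 -> acc=78 shift=7
  byte[7]=0x53 cont=0 payload=0x53=83: acc |= 83<<7 -> acc=10702 shift=14 [end]
Varint 4: bytes[6:8] = CE 53 -> value 10702 (2 byte(s))
  byte[8]=0xAB cont=1 payload=0x2B=43: acc |= 43<<0 -> acc=43 shift=7
  byte[9]=0x3D cont=0 payload=0x3D=61: acc |= 61<<7 -> acc=7851 shift=14 [end]
Varint 5: bytes[8:10] = AB 3D -> value 7851 (2 byte(s))
  byte[10]=0x65 cont=0 payload=0x65=101: acc |= 101<<0 -> acc=101 shift=7 [end]
Varint 6: bytes[10:11] = 65 -> value 101 (1 byte(s))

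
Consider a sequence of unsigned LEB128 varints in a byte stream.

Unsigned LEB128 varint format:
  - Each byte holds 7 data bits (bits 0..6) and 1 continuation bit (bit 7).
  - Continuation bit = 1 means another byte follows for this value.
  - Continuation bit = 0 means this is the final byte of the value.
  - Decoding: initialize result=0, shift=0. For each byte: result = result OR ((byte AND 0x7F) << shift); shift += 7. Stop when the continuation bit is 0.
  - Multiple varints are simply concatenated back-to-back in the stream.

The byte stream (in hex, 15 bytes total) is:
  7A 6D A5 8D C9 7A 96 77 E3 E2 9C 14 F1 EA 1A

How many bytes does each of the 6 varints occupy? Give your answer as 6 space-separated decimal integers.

  byte[0]=0x7A cont=0 payload=0x7A=122: acc |= 122<<0 -> acc=122 shift=7 [end]
Varint 1: bytes[0:1] = 7A -> value 122 (1 byte(s))
  byte[1]=0x6D cont=0 payload=0x6D=109: acc |= 109<<0 -> acc=109 shift=7 [end]
Varint 2: bytes[1:2] = 6D -> value 109 (1 byte(s))
  byte[2]=0xA5 cont=1 payload=0x25=37: acc |= 37<<0 -> acc=37 shift=7
  byte[3]=0x8D cont=1 payload=0x0D=13: acc |= 13<<7 -> acc=1701 shift=14
  byte[4]=0xC9 cont=1 payload=0x49=73: acc |= 73<<14 -> acc=1197733 shift=21
  byte[5]=0x7A cont=0 payload=0x7A=122: acc |= 122<<21 -> acc=257050277 shift=28 [end]
Varint 3: bytes[2:6] = A5 8D C9 7A -> value 257050277 (4 byte(s))
  byte[6]=0x96 cont=1 payload=0x16=22: acc |= 22<<0 -> acc=22 shift=7
  byte[7]=0x77 cont=0 payload=0x77=119: acc |= 119<<7 -> acc=15254 shift=14 [end]
Varint 4: bytes[6:8] = 96 77 -> value 15254 (2 byte(s))
  byte[8]=0xE3 cont=1 payload=0x63=99: acc |= 99<<0 -> acc=99 shift=7
  byte[9]=0xE2 cont=1 payload=0x62=98: acc |= 98<<7 -> acc=12643 shift=14
  byte[10]=0x9C cont=1 payload=0x1C=28: acc |= 28<<14 -> acc=471395 shift=21
  byte[11]=0x14 cont=0 payload=0x14=20: acc |= 20<<21 -> acc=42414435 shift=28 [end]
Varint 5: bytes[8:12] = E3 E2 9C 14 -> value 42414435 (4 byte(s))
  byte[12]=0xF1 cont=1 payload=0x71=113: acc |= 113<<0 -> acc=113 shift=7
  byte[13]=0xEA cont=1 payload=0x6A=106: acc |= 106<<7 -> acc=13681 shift=14
  byte[14]=0x1A cont=0 payload=0x1A=26: acc |= 26<<14 -> acc=439665 shift=21 [end]
Varint 6: bytes[12:15] = F1 EA 1A -> value 439665 (3 byte(s))

Answer: 1 1 4 2 4 3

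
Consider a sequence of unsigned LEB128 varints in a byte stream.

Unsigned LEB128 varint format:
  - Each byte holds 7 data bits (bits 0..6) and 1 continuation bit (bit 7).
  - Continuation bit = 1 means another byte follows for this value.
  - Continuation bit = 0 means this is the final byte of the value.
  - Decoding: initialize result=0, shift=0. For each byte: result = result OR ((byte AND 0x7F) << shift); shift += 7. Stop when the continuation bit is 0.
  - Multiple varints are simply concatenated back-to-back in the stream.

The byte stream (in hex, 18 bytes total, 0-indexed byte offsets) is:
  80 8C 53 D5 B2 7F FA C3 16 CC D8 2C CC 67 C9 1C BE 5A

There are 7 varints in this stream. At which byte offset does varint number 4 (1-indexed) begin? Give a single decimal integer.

  byte[0]=0x80 cont=1 payload=0x00=0: acc |= 0<<0 -> acc=0 shift=7
  byte[1]=0x8C cont=1 payload=0x0C=12: acc |= 12<<7 -> acc=1536 shift=14
  byte[2]=0x53 cont=0 payload=0x53=83: acc |= 83<<14 -> acc=1361408 shift=21 [end]
Varint 1: bytes[0:3] = 80 8C 53 -> value 1361408 (3 byte(s))
  byte[3]=0xD5 cont=1 payload=0x55=85: acc |= 85<<0 -> acc=85 shift=7
  byte[4]=0xB2 cont=1 payload=0x32=50: acc |= 50<<7 -> acc=6485 shift=14
  byte[5]=0x7F cont=0 payload=0x7F=127: acc |= 127<<14 -> acc=2087253 shift=21 [end]
Varint 2: bytes[3:6] = D5 B2 7F -> value 2087253 (3 byte(s))
  byte[6]=0xFA cont=1 payload=0x7A=122: acc |= 122<<0 -> acc=122 shift=7
  byte[7]=0xC3 cont=1 payload=0x43=67: acc |= 67<<7 -> acc=8698 shift=14
  byte[8]=0x16 cont=0 payload=0x16=22: acc |= 22<<14 -> acc=369146 shift=21 [end]
Varint 3: bytes[6:9] = FA C3 16 -> value 369146 (3 byte(s))
  byte[9]=0xCC cont=1 payload=0x4C=76: acc |= 76<<0 -> acc=76 shift=7
  byte[10]=0xD8 cont=1 payload=0x58=88: acc |= 88<<7 -> acc=11340 shift=14
  byte[11]=0x2C cont=0 payload=0x2C=44: acc |= 44<<14 -> acc=732236 shift=21 [end]
Varint 4: bytes[9:12] = CC D8 2C -> value 732236 (3 byte(s))
  byte[12]=0xCC cont=1 payload=0x4C=76: acc |= 76<<0 -> acc=76 shift=7
  byte[13]=0x67 cont=0 payload=0x67=103: acc |= 103<<7 -> acc=13260 shift=14 [end]
Varint 5: bytes[12:14] = CC 67 -> value 13260 (2 byte(s))
  byte[14]=0xC9 cont=1 payload=0x49=73: acc |= 73<<0 -> acc=73 shift=7
  byte[15]=0x1C cont=0 payload=0x1C=28: acc |= 28<<7 -> acc=3657 shift=14 [end]
Varint 6: bytes[14:16] = C9 1C -> value 3657 (2 byte(s))
  byte[16]=0xBE cont=1 payload=0x3E=62: acc |= 62<<0 -> acc=62 shift=7
  byte[17]=0x5A cont=0 payload=0x5A=90: acc |= 90<<7 -> acc=11582 shift=14 [end]
Varint 7: bytes[16:18] = BE 5A -> value 11582 (2 byte(s))

Answer: 9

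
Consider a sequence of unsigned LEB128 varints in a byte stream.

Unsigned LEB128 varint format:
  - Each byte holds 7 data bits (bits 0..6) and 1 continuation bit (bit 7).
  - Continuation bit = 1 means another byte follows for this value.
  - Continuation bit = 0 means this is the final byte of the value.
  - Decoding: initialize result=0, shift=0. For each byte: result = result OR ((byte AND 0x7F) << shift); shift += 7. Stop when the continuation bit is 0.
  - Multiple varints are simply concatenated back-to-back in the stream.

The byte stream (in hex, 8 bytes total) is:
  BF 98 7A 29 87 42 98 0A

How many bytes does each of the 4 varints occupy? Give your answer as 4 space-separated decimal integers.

  byte[0]=0xBF cont=1 payload=0x3F=63: acc |= 63<<0 -> acc=63 shift=7
  byte[1]=0x98 cont=1 payload=0x18=24: acc |= 24<<7 -> acc=3135 shift=14
  byte[2]=0x7A cont=0 payload=0x7A=122: acc |= 122<<14 -> acc=2001983 shift=21 [end]
Varint 1: bytes[0:3] = BF 98 7A -> value 2001983 (3 byte(s))
  byte[3]=0x29 cont=0 payload=0x29=41: acc |= 41<<0 -> acc=41 shift=7 [end]
Varint 2: bytes[3:4] = 29 -> value 41 (1 byte(s))
  byte[4]=0x87 cont=1 payload=0x07=7: acc |= 7<<0 -> acc=7 shift=7
  byte[5]=0x42 cont=0 payload=0x42=66: acc |= 66<<7 -> acc=8455 shift=14 [end]
Varint 3: bytes[4:6] = 87 42 -> value 8455 (2 byte(s))
  byte[6]=0x98 cont=1 payload=0x18=24: acc |= 24<<0 -> acc=24 shift=7
  byte[7]=0x0A cont=0 payload=0x0A=10: acc |= 10<<7 -> acc=1304 shift=14 [end]
Varint 4: bytes[6:8] = 98 0A -> value 1304 (2 byte(s))

Answer: 3 1 2 2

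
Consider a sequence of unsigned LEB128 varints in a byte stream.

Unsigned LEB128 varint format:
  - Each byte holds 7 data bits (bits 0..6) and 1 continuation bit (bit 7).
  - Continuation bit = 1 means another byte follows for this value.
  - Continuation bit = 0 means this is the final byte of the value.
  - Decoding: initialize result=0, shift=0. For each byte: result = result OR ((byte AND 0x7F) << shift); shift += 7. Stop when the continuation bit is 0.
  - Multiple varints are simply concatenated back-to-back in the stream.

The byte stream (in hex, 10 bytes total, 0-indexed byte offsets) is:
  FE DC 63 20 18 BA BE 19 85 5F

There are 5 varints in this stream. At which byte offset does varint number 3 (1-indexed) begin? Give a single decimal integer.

  byte[0]=0xFE cont=1 payload=0x7E=126: acc |= 126<<0 -> acc=126 shift=7
  byte[1]=0xDC cont=1 payload=0x5C=92: acc |= 92<<7 -> acc=11902 shift=14
  byte[2]=0x63 cont=0 payload=0x63=99: acc |= 99<<14 -> acc=1633918 shift=21 [end]
Varint 1: bytes[0:3] = FE DC 63 -> value 1633918 (3 byte(s))
  byte[3]=0x20 cont=0 payload=0x20=32: acc |= 32<<0 -> acc=32 shift=7 [end]
Varint 2: bytes[3:4] = 20 -> value 32 (1 byte(s))
  byte[4]=0x18 cont=0 payload=0x18=24: acc |= 24<<0 -> acc=24 shift=7 [end]
Varint 3: bytes[4:5] = 18 -> value 24 (1 byte(s))
  byte[5]=0xBA cont=1 payload=0x3A=58: acc |= 58<<0 -> acc=58 shift=7
  byte[6]=0xBE cont=1 payload=0x3E=62: acc |= 62<<7 -> acc=7994 shift=14
  byte[7]=0x19 cont=0 payload=0x19=25: acc |= 25<<14 -> acc=417594 shift=21 [end]
Varint 4: bytes[5:8] = BA BE 19 -> value 417594 (3 byte(s))
  byte[8]=0x85 cont=1 payload=0x05=5: acc |= 5<<0 -> acc=5 shift=7
  byte[9]=0x5F cont=0 payload=0x5F=95: acc |= 95<<7 -> acc=12165 shift=14 [end]
Varint 5: bytes[8:10] = 85 5F -> value 12165 (2 byte(s))

Answer: 4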